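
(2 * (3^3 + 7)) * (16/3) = 1088/3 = 362.67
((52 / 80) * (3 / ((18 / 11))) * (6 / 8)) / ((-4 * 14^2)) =-0.00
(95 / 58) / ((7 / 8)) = 380 / 203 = 1.87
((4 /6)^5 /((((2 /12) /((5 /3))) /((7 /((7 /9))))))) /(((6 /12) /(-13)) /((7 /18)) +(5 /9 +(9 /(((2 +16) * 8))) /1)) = 465920 /20409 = 22.83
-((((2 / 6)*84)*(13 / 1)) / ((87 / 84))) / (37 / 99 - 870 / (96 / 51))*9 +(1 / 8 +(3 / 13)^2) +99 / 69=5582227095035 / 659666719192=8.46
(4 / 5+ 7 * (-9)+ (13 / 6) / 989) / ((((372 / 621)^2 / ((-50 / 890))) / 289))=331193707821 / 117687904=2814.17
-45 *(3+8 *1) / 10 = -99 / 2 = -49.50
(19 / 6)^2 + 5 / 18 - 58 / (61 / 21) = -21217 / 2196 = -9.66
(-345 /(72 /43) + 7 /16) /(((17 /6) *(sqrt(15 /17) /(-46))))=226987 *sqrt(255) /1020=3553.62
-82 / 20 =-41 / 10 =-4.10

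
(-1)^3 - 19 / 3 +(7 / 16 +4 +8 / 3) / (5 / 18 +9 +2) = -32659 / 4872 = -6.70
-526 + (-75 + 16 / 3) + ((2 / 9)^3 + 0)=-434233 / 729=-595.66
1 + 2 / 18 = 10 / 9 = 1.11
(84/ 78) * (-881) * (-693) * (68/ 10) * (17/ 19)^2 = 83987361612/ 23465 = 3579261.10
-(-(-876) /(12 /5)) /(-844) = 0.43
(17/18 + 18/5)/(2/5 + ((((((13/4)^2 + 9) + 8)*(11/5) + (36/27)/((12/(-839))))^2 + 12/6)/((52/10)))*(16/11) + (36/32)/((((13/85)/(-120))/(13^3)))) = -8422128/3593467375367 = -0.00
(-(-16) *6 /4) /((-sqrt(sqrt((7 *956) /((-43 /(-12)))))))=-4 *43^(1 /4) *5019^(3 /4) /1673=-3.65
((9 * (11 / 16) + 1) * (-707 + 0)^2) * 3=172447905 / 16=10777994.06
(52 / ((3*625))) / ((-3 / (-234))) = 1352 / 625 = 2.16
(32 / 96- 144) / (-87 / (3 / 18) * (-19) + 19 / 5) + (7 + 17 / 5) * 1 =7728229 / 744135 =10.39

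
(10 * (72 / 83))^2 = 518400 / 6889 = 75.25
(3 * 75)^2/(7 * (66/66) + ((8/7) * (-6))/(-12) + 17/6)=2126250/437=4865.56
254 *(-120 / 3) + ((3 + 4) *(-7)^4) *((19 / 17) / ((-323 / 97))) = -4566519 / 289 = -15801.10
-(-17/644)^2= -289/414736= -0.00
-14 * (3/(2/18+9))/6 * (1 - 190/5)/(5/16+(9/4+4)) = 888/205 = 4.33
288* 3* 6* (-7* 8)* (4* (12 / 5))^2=-668860416 / 25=-26754416.64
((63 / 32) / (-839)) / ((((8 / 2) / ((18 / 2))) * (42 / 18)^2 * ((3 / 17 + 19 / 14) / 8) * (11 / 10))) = -12393 / 2694868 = -0.00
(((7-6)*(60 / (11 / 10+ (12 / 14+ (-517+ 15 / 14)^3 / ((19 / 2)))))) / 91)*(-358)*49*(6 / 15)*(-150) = -391958448000 / 8164787530211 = -0.05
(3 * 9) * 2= 54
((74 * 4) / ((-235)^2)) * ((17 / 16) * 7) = 4403 / 110450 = 0.04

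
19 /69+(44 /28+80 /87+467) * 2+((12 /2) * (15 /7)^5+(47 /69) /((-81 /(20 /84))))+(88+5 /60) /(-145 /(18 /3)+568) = 64559312047924753 /53332339095126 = 1210.51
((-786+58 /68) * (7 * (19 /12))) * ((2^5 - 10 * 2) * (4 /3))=-7100870 /51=-139232.75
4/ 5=0.80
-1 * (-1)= 1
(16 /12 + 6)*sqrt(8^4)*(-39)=-18304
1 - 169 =-168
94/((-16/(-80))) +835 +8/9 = 11753/9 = 1305.89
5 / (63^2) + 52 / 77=29539 / 43659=0.68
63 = 63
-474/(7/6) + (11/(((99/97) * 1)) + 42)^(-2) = -641676933/1579375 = -406.29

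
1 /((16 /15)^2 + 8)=225 /2056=0.11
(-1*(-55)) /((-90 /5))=-55 /18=-3.06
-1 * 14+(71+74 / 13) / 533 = -96009 / 6929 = -13.86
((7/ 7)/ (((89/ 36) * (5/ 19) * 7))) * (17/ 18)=646/ 3115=0.21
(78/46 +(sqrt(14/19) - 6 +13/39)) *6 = -548/23 +6 *sqrt(266)/19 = -18.68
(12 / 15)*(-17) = -68 / 5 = -13.60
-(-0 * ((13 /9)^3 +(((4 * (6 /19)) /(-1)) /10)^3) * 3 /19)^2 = 0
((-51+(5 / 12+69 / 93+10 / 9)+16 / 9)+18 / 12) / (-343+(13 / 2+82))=50725 / 284022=0.18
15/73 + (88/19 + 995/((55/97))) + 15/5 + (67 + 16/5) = 139819362/76285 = 1832.86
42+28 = 70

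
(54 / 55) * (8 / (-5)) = -432 / 275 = -1.57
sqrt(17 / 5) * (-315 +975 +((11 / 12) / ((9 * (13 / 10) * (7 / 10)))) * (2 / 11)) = 324334 * sqrt(85) / 2457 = 1217.02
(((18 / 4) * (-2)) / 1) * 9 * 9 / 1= -729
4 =4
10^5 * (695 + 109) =80400000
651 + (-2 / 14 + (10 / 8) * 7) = 18469 / 28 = 659.61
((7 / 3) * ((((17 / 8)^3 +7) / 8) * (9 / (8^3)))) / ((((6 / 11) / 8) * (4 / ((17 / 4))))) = 11122573 / 8388608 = 1.33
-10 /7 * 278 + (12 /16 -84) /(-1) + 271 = -1201 /28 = -42.89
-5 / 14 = -0.36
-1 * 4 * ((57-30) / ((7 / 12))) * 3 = -3888 / 7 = -555.43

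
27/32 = 0.84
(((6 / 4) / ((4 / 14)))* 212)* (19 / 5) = 21147 / 5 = 4229.40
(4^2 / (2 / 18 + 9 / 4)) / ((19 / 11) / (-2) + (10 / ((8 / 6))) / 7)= 2772 / 85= 32.61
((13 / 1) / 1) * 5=65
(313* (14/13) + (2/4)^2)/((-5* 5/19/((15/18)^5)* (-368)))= 4628875/16533504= 0.28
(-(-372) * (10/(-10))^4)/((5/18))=6696/5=1339.20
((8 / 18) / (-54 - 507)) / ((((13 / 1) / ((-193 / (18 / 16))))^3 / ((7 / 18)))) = 51531160576 / 72778896333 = 0.71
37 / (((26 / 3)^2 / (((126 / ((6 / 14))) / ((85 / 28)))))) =685314 / 14365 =47.71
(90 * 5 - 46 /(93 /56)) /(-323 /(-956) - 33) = -37545944 /2903925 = -12.93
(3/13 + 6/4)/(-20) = -9/104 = -0.09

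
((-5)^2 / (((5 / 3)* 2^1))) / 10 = 3 / 4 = 0.75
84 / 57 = 28 / 19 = 1.47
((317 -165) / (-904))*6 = -114 / 113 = -1.01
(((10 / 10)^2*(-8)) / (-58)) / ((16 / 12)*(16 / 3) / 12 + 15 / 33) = 1188 / 9019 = 0.13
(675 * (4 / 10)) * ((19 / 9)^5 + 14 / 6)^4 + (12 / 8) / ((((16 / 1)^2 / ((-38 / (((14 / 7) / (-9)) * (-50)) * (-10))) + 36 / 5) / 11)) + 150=11722600079042276761399440745445 / 11307529444734725779656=1036707455.54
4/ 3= 1.33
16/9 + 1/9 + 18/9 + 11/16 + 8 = 12.58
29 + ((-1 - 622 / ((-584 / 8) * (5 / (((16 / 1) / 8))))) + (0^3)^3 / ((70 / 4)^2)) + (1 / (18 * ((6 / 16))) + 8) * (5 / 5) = 389828 / 9855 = 39.56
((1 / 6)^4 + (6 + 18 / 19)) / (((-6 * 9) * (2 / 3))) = -171091 / 886464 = -0.19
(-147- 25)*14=-2408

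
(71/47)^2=5041/2209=2.28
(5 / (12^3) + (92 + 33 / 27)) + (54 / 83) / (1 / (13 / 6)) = 94.63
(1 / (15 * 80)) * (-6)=-1 / 200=-0.00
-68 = -68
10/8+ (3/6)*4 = 13/4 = 3.25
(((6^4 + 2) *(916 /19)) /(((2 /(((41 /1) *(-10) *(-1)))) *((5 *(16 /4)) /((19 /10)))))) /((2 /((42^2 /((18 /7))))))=2090057123 /5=418011424.60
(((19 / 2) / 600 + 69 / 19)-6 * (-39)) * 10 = 5418361 / 2280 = 2376.47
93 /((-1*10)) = -93 /10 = -9.30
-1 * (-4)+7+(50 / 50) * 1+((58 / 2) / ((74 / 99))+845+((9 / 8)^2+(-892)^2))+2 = 1886261333 / 2368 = 796563.06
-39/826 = -0.05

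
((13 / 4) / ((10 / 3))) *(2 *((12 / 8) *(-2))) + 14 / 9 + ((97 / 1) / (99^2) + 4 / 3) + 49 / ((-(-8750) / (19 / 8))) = -287944967 / 98010000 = -2.94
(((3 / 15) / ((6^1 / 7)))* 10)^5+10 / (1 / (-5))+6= 6115 / 243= 25.16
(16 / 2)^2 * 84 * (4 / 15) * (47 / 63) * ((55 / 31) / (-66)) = -24064 / 837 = -28.75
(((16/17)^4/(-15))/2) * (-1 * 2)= 65536/1252815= 0.05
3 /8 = 0.38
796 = 796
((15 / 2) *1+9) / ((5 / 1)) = 33 / 10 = 3.30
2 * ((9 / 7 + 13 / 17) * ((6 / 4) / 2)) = 366 / 119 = 3.08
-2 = -2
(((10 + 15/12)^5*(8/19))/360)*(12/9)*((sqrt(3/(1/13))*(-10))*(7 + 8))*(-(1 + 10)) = 1127671875*sqrt(39)/2432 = 2895686.10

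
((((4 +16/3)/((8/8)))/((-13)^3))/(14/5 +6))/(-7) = 0.00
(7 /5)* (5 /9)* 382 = 2674 /9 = 297.11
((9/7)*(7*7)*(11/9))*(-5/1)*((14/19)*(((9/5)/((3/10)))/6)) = -5390/19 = -283.68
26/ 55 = 0.47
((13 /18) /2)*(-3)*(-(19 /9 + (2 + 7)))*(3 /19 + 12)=25025 /171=146.35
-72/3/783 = -8/261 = -0.03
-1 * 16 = -16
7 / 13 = 0.54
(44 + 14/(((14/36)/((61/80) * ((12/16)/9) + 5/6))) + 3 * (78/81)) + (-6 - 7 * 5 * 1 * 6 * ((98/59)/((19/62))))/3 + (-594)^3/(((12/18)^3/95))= -54236896207524193/807120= -67198057547.23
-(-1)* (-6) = -6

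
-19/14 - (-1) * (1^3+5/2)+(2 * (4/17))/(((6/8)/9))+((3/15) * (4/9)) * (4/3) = 127049/16065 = 7.91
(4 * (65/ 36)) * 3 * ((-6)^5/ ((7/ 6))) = -1010880/ 7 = -144411.43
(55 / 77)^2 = 0.51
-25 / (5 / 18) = -90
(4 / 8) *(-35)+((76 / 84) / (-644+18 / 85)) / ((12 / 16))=-60337465 / 3447486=-17.50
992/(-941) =-1.05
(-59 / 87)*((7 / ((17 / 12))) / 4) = -413 / 493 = -0.84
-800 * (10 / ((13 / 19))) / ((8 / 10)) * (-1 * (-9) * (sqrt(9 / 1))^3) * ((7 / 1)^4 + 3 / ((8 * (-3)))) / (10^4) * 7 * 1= -620751033 / 104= -5968759.93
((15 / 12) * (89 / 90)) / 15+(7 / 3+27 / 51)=54073 / 18360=2.95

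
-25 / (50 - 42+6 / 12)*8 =-400 / 17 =-23.53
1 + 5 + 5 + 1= 12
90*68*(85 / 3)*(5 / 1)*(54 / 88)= 5852250 / 11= 532022.73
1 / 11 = 0.09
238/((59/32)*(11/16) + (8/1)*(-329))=-121856/1346935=-0.09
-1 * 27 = -27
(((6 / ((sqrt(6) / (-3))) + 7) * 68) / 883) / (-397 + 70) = -476 / 288741 + 68 * sqrt(6) / 96247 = 0.00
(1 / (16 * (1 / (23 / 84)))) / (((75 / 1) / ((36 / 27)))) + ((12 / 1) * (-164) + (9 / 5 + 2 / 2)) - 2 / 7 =-148590697 / 75600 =-1965.49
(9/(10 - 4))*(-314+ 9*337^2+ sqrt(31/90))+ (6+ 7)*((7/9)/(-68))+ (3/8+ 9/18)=sqrt(310)/20+ 1876038541/1224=1532712.11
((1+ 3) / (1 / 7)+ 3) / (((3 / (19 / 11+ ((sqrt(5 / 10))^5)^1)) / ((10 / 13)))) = 155*sqrt(2) / 156+ 5890 / 429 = 15.13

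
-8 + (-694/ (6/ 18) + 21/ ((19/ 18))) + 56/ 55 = -2162196/ 1045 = -2069.09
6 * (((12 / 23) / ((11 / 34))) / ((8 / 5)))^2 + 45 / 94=39554505 / 6016846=6.57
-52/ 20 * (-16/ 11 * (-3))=-624/ 55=-11.35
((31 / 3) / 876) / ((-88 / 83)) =-2573 / 231264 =-0.01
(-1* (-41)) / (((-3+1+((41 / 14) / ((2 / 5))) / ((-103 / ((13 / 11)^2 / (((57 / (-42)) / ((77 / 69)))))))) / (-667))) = 81240443922 / 5698937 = 14255.37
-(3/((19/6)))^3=-5832/6859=-0.85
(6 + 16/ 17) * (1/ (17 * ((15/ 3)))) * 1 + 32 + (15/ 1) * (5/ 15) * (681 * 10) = 49248608/ 1445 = 34082.08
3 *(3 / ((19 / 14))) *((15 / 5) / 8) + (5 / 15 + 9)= 11.82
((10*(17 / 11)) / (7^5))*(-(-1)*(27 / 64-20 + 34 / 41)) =-4181745 / 242558624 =-0.02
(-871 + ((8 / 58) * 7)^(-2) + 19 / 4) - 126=-777083 / 784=-991.18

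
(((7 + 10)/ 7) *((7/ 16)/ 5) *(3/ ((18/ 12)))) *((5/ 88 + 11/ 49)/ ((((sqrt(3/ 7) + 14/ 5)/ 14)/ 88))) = 144347/ 2594 - 103105 *sqrt(21)/ 36316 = 42.64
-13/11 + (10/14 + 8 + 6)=1042/77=13.53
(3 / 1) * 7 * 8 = 168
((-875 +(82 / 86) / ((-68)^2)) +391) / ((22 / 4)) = -96234647 / 1093576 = -88.00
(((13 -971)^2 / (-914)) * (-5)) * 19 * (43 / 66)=937266485 / 15081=62148.83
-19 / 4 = -4.75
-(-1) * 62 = 62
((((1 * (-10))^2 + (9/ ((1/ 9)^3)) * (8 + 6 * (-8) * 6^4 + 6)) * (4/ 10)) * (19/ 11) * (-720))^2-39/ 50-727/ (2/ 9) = 124643325459097761684718953/ 3025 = 41204405110445541052799.65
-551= -551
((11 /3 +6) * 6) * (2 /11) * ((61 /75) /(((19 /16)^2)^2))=463732736 /107514825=4.31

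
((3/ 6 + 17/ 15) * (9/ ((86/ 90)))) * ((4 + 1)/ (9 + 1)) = 1323/ 172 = 7.69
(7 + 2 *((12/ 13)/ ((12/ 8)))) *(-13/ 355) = -107/ 355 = -0.30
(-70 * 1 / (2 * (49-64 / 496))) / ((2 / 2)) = -0.72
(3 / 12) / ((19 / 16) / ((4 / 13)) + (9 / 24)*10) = 16 / 487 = 0.03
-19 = -19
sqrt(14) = 3.74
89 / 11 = 8.09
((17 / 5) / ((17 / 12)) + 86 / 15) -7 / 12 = 151 / 20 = 7.55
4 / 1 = 4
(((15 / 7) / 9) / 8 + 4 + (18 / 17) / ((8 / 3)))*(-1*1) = -12643 / 2856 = -4.43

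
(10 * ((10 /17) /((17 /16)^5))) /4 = 26214400 /24137569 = 1.09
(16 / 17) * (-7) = -112 / 17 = -6.59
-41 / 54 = -0.76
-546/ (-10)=273/ 5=54.60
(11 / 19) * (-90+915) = 9075 / 19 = 477.63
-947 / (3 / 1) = -947 / 3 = -315.67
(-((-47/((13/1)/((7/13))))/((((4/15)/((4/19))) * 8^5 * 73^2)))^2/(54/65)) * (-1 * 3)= 13530125/48368048453021289414656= 0.00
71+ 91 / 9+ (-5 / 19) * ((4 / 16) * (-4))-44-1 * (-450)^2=-34621109 / 171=-202462.63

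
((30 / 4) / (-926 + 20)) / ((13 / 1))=-5 / 7852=-0.00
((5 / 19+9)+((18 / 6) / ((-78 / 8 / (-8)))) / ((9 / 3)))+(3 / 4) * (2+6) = 11918 / 741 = 16.08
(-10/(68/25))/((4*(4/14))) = -875/272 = -3.22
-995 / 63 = -15.79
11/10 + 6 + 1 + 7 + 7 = 221/10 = 22.10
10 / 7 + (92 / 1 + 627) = 5043 / 7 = 720.43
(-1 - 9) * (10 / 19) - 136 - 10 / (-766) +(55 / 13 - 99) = -22327665 / 94601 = -236.02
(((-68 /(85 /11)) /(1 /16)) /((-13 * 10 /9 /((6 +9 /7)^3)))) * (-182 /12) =-57175.29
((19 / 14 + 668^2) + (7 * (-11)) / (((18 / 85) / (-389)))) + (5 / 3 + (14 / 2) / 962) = 35616434281 / 60606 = 587671.75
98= 98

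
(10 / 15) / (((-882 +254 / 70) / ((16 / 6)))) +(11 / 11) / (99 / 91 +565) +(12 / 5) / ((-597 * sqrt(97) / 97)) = -4 * sqrt(97) / 995 - 3669323 / 14253254118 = -0.04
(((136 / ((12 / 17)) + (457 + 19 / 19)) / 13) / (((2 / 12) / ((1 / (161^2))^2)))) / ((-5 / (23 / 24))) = -488 / 5696528565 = -0.00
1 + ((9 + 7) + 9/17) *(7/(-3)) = -1916/51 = -37.57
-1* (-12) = 12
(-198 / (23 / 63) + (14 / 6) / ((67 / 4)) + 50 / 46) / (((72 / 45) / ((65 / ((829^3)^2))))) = -0.00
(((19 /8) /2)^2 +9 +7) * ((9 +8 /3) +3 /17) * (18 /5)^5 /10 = 12467.57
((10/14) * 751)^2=14100025/49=287755.61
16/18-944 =-943.11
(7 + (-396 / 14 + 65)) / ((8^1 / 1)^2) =153 / 224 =0.68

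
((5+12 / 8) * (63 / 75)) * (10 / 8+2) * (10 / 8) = 3549 / 160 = 22.18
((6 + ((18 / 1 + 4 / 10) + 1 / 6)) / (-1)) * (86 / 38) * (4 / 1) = -63382 / 285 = -222.39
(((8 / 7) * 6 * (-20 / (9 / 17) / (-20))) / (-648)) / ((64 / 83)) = -1411 / 54432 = -0.03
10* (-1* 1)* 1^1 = -10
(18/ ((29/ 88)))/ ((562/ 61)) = 48312/ 8149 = 5.93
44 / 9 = 4.89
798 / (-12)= -133 / 2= -66.50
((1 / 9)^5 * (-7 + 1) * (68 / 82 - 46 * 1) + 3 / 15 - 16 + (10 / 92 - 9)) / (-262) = 4582118117 / 48630000780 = 0.09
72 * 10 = 720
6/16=3/8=0.38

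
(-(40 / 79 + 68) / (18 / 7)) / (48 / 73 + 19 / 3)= -460922 / 120949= -3.81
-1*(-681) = 681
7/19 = 0.37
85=85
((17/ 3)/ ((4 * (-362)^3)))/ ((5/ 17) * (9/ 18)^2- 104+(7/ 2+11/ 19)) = 5491/ 18358905077352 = 0.00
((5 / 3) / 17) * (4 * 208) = 4160 / 51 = 81.57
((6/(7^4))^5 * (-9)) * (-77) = 769824/11398895185373143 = 0.00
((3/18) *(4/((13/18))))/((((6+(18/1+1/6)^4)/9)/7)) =979776/1835157181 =0.00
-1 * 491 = -491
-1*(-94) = 94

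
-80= -80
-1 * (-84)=84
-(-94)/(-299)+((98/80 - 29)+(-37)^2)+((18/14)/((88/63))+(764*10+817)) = 161141777/16445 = 9798.83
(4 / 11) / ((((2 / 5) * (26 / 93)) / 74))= 34410 / 143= 240.63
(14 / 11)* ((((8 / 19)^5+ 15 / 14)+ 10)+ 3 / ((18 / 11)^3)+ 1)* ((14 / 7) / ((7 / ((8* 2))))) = 74.29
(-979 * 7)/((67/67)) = -6853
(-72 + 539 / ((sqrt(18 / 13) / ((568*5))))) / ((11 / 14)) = -1008 / 11 + 974120*sqrt(26) / 3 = 1655593.99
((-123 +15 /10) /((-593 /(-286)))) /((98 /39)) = -1355211 /58114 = -23.32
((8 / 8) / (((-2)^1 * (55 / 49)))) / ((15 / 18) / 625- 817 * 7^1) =3675 / 47181739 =0.00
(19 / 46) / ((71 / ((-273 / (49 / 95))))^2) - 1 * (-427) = 5112564253 / 11362414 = 449.95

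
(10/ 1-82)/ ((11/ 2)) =-144/ 11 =-13.09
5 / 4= 1.25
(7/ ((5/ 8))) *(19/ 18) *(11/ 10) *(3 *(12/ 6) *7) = 40964/ 75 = 546.19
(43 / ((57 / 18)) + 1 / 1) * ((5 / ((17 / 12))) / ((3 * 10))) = 554 / 323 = 1.72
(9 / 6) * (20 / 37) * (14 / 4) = 105 / 37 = 2.84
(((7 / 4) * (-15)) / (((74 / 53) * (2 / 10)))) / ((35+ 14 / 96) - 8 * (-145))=-0.08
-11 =-11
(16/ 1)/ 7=16/ 7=2.29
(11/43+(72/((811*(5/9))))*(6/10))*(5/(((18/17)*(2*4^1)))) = 5212489/25108560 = 0.21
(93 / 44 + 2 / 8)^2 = 676 / 121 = 5.59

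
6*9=54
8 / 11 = 0.73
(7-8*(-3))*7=217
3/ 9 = 1/ 3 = 0.33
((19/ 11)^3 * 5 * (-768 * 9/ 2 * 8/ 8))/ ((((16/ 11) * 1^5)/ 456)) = -3377920320/ 121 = -27916696.86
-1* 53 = -53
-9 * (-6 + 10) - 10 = -46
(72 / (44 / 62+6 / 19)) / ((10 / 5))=5301 / 151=35.11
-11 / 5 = -2.20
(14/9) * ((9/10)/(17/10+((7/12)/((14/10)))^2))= 0.75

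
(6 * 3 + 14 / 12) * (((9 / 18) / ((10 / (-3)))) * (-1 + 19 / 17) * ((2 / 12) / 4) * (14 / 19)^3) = -7889 / 1399236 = -0.01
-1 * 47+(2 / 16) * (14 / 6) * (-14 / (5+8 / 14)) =-22339 / 468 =-47.73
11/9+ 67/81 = 166/81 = 2.05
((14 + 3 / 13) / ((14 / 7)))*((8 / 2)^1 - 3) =185 / 26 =7.12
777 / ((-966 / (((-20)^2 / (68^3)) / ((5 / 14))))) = -0.00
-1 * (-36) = 36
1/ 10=0.10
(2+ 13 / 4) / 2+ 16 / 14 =211 / 56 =3.77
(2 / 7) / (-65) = -0.00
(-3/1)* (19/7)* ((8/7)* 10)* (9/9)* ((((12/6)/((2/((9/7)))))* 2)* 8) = -656640/343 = -1914.40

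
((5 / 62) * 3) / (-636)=-5 / 13144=-0.00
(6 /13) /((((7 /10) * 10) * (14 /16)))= 48 /637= 0.08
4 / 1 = 4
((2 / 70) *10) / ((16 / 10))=5 / 28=0.18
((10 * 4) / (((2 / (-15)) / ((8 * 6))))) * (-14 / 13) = 201600 / 13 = 15507.69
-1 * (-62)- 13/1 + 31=80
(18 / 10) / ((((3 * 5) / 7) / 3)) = 63 / 25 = 2.52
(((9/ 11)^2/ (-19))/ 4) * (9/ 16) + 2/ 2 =146407/ 147136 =1.00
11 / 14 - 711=-9943 / 14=-710.21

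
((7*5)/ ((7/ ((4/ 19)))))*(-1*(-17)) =340/ 19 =17.89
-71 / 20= -3.55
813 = 813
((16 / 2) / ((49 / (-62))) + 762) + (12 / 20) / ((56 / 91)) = 1475591 / 1960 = 752.85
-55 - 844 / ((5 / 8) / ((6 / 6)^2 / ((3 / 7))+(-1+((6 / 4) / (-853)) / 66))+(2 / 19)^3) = -358274701305 / 193554391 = -1851.03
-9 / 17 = -0.53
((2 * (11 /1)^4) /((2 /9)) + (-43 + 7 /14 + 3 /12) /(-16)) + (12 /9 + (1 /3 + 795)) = 132568.31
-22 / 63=-0.35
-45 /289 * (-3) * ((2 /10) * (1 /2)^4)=27 /4624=0.01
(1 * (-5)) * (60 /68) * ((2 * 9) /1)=-1350 /17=-79.41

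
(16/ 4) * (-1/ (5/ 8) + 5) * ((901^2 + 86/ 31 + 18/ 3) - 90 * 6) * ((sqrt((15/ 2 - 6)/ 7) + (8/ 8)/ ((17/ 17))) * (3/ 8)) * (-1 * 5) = -30263775.00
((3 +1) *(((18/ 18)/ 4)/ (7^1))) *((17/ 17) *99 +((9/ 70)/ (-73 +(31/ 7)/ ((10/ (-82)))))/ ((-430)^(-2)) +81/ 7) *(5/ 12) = -6.36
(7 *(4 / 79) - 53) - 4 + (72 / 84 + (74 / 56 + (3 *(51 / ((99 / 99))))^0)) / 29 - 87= -143.54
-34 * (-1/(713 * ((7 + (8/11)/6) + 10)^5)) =1330603362/41051758838778125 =0.00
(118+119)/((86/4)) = 474/43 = 11.02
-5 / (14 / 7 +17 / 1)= -0.26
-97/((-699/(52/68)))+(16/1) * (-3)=-569123/11883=-47.89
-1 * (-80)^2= -6400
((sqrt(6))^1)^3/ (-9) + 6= 4.37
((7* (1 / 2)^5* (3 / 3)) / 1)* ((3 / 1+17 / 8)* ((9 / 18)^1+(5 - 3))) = 1435 / 512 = 2.80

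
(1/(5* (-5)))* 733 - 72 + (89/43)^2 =-4485492/46225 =-97.04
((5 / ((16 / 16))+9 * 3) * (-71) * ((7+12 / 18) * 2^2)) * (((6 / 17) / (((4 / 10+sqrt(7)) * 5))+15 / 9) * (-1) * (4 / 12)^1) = 2090240 * sqrt(7) / 8721+37415296 / 969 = 39246.41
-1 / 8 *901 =-901 / 8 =-112.62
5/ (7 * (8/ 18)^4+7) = 32805/ 47719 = 0.69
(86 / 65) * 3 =258 / 65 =3.97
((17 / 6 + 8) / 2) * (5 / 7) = 325 / 84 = 3.87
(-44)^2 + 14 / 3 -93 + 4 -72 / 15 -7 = 27598 / 15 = 1839.87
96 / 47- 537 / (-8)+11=30143 / 376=80.17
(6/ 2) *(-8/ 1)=-24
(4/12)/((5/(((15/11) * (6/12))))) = 1/22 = 0.05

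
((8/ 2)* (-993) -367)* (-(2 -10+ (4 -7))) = -47729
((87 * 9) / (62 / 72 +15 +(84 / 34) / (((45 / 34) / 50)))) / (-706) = -14094 / 1387643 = -0.01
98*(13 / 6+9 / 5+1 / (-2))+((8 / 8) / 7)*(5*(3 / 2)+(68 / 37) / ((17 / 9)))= 2649133 / 7770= 340.94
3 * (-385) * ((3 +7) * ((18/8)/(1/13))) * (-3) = 2027025/2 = 1013512.50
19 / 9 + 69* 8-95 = 4132 / 9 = 459.11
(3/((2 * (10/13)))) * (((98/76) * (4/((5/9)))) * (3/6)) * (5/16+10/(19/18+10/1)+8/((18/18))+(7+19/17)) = 16137666909/102843200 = 156.92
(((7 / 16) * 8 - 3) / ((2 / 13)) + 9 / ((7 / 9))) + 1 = 443 / 28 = 15.82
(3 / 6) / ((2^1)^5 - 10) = 1 / 44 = 0.02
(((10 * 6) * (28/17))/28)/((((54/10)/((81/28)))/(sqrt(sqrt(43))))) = 4.84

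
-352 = -352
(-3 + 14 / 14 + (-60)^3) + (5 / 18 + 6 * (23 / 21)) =-27215389 / 126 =-215995.15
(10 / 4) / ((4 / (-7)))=-35 / 8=-4.38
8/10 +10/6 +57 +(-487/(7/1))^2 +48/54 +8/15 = 2161373/441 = 4901.07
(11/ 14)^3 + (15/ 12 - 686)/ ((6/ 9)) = -704275/ 686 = -1026.64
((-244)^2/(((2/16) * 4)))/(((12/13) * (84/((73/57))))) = 7062458/3591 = 1966.71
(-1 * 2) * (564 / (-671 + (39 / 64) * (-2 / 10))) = 360960 / 214759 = 1.68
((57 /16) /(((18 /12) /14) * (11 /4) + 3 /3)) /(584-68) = 133 /24940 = 0.01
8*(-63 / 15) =-168 / 5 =-33.60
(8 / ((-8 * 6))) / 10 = -1 / 60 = -0.02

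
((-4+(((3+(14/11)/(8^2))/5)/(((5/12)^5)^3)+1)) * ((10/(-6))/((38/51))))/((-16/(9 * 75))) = 234914805801453731733/8164062500000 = 28774253.72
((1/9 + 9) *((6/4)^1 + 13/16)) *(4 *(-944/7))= -716024/63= -11365.46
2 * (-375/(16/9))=-3375/8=-421.88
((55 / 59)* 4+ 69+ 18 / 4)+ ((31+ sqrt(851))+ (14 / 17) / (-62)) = sqrt(851)+ 6729491 / 62186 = 137.39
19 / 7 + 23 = 180 / 7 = 25.71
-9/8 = -1.12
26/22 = 13/11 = 1.18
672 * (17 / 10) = 5712 / 5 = 1142.40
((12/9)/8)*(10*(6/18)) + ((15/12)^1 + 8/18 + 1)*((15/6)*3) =1495/72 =20.76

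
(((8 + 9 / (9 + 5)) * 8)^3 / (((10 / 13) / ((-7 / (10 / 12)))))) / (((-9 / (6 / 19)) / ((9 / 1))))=26530897536 / 23275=1139888.19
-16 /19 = -0.84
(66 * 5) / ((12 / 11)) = 605 / 2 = 302.50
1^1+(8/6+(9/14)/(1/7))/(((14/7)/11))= 397/12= 33.08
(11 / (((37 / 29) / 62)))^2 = 391169284 / 1369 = 285733.59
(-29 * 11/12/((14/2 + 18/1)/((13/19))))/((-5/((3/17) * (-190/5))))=-4147/4250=-0.98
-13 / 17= -0.76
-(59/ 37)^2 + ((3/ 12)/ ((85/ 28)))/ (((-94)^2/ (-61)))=-2615024423/ 1028201140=-2.54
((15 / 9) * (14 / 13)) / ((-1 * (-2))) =35 / 39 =0.90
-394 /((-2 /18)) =3546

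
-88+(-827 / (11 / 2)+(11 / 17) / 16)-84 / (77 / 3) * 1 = -722855 / 2992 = -241.60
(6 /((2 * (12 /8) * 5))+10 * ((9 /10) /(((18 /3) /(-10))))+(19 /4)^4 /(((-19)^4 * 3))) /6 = -2.43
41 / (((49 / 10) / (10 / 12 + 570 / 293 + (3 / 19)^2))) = 364757935 / 15548631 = 23.46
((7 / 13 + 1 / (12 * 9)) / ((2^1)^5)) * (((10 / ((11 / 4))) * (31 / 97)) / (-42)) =-119195 / 251675424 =-0.00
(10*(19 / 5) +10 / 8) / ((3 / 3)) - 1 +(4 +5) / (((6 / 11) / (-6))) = -243 / 4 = -60.75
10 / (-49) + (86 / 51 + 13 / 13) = 6203 / 2499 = 2.48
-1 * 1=-1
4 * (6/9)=8/3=2.67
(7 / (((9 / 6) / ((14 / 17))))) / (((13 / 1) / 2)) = 392 / 663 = 0.59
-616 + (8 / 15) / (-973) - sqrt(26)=-8990528 / 14595 - sqrt(26)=-621.10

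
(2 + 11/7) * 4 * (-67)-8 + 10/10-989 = -13672/7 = -1953.14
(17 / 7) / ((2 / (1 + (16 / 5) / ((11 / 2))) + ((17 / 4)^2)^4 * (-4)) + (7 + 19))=-24231936 / 4247964241633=-0.00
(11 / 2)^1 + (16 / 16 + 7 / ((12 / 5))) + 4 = 13.42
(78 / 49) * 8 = 624 / 49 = 12.73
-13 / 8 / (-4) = 13 / 32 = 0.41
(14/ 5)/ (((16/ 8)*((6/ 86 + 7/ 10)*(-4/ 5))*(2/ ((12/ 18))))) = -1505/ 1986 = -0.76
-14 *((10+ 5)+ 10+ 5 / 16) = -2835 / 8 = -354.38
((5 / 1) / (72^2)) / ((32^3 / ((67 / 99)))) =335 / 16817061888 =0.00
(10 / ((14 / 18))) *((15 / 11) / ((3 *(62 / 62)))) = 450 / 77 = 5.84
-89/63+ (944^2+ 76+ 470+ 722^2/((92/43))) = 1645084760/1449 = 1135324.20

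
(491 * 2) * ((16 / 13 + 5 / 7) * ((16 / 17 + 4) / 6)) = 347628 / 221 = 1572.98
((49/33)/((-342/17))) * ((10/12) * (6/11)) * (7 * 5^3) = -29.36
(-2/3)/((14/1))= -1/21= -0.05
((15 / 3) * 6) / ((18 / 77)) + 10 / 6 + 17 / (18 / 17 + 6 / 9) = 12307 / 88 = 139.85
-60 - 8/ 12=-182/ 3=-60.67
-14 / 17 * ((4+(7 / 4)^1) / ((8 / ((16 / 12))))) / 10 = -161 / 2040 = -0.08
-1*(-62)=62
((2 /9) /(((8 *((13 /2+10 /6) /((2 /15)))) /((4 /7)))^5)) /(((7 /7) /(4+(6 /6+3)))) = 512 /133525167467146875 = 0.00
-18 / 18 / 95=-1 / 95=-0.01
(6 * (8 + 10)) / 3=36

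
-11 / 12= -0.92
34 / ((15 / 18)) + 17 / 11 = 2329 / 55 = 42.35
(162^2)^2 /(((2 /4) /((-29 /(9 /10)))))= -44385952320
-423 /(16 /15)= -6345 /16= -396.56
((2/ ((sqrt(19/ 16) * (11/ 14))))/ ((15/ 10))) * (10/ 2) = 1120 * sqrt(19)/ 627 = 7.79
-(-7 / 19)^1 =7 / 19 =0.37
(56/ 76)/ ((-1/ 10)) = -140/ 19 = -7.37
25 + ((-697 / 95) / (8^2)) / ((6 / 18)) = 149909 / 6080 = 24.66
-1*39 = -39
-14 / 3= -4.67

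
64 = 64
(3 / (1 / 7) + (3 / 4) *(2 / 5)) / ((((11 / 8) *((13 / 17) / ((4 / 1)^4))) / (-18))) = -66742272 / 715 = -93345.83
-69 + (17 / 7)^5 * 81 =6773.89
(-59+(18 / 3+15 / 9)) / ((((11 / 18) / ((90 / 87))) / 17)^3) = -3610229616000 / 2951069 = -1223363.34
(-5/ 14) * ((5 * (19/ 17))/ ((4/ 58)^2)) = -399475/ 952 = -419.62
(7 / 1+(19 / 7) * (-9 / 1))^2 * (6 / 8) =11163 / 49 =227.82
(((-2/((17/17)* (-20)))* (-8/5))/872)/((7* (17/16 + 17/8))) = -8/972825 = -0.00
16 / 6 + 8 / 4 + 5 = 29 / 3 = 9.67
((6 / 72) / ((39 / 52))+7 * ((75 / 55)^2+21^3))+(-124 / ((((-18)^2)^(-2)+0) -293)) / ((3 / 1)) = 2171852426462045 / 33495426063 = 64840.27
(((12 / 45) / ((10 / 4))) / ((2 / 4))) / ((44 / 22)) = 8 / 75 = 0.11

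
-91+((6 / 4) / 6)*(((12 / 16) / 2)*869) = -305 / 32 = -9.53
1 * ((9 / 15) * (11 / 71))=33 / 355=0.09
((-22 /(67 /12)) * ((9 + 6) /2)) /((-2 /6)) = 5940 /67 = 88.66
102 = 102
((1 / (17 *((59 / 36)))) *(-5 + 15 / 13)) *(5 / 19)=-9000 / 247741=-0.04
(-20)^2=400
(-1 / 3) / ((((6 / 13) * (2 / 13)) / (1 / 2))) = -169 / 72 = -2.35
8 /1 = 8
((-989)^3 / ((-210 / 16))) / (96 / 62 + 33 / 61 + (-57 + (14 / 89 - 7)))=-1302448012248248 / 1091267415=-1193518.65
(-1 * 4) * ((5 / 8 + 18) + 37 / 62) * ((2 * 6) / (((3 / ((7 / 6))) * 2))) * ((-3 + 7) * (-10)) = 222460 / 31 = 7176.13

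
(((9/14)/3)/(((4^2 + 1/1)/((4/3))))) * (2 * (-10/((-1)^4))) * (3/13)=-0.08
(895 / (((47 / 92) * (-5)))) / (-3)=16468 / 141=116.79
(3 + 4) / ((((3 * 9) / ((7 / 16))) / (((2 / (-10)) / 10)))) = -0.00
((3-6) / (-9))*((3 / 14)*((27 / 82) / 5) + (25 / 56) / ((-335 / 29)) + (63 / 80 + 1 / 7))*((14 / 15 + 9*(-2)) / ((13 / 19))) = -84721456 / 11248965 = -7.53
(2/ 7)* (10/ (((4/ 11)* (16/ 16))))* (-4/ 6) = -110/ 21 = -5.24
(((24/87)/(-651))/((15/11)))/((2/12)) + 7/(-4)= -661469/377580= -1.75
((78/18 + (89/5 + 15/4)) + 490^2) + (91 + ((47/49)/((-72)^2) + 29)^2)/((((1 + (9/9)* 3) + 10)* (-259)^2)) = 72754304136914685764261/302984013327851520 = 240125.88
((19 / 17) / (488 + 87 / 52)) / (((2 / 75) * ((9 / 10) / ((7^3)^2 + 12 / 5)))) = 14529947900 / 1298613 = 11188.82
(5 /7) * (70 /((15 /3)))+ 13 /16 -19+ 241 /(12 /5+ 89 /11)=136493 /9232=14.78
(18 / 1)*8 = 144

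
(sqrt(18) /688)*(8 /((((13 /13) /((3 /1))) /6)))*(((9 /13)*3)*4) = 2916*sqrt(2) /559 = 7.38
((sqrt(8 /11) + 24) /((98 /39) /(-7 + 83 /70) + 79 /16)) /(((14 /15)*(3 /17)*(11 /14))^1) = 42.63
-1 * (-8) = 8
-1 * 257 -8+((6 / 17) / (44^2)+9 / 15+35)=-18875017 / 82280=-229.40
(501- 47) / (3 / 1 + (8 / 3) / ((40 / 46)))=6810 / 91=74.84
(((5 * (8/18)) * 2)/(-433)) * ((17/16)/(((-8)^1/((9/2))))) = 85/13856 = 0.01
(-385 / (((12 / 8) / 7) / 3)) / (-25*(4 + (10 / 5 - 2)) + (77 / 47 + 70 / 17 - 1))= 430661 / 7610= 56.59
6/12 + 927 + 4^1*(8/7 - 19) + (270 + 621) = 24459/14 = 1747.07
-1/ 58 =-0.02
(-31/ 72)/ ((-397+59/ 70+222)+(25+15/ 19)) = 20615/ 7103844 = 0.00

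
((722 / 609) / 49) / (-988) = -19 / 775866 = -0.00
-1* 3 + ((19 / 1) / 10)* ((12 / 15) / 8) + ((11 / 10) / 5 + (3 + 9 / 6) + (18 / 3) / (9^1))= 773 / 300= 2.58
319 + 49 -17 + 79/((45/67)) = 21088/45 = 468.62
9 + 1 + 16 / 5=66 / 5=13.20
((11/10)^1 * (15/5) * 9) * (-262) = -38907/5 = -7781.40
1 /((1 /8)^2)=64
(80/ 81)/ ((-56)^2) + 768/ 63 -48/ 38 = 10.93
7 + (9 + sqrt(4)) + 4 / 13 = 238 / 13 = 18.31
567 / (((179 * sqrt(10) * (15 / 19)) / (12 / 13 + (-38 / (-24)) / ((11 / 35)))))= 12244113 * sqrt(10) / 5119400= 7.56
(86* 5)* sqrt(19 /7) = 708.43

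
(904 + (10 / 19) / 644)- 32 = 5334901 / 6118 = 872.00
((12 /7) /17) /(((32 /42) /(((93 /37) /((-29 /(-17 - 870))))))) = 10.18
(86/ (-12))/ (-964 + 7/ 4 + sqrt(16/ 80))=344 * sqrt(5)/ 222221967 + 551690/ 74073989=0.01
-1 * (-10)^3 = 1000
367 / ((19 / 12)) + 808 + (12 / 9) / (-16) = 237053 / 228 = 1039.71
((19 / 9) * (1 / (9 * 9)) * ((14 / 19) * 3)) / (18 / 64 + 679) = 448 / 5282091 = 0.00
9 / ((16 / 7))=63 / 16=3.94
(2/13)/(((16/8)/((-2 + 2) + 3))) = 3/13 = 0.23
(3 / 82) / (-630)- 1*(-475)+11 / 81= 475.14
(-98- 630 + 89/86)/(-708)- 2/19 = 1066085/1156872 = 0.92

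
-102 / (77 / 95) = -9690 / 77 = -125.84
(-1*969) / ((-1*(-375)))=-323 / 125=-2.58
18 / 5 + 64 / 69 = 1562 / 345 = 4.53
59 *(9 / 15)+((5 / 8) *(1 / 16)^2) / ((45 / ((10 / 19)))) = 30993433 / 875520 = 35.40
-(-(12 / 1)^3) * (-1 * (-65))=112320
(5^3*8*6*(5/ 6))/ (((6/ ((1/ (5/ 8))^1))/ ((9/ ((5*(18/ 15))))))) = 2000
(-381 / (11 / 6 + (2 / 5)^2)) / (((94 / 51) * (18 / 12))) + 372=4256166 / 14053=302.87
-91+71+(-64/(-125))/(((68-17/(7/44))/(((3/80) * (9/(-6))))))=-1699937/85000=-20.00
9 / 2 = 4.50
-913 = -913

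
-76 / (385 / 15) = -228 / 77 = -2.96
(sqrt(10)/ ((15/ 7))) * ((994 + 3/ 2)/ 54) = 13937 * sqrt(10)/ 1620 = 27.21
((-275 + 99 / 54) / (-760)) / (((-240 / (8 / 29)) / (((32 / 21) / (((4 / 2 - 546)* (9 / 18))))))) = 1639 / 708145200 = 0.00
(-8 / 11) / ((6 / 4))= -16 / 33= -0.48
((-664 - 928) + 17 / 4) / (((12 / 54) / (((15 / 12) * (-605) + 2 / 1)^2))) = -4064669819.93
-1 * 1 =-1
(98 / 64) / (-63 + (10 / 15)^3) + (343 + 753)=59375573 / 54176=1095.98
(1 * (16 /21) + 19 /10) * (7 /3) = 559 /90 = 6.21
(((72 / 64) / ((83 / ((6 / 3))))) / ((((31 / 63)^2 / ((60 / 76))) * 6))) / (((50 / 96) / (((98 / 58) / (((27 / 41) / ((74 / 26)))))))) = 590055354 / 2856711845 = 0.21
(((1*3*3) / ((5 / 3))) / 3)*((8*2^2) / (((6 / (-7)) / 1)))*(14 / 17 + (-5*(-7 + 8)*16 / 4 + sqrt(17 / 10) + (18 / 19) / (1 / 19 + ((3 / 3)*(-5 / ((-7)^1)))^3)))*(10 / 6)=4860240 / 2567 - 56*sqrt(170) / 5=1747.32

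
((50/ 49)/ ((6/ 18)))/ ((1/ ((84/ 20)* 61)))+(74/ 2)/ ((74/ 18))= 5553/ 7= 793.29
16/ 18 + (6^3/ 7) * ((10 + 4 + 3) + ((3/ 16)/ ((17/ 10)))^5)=192524251868413/ 366391259136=525.46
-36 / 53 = -0.68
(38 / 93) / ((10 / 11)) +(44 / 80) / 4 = 4367 / 7440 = 0.59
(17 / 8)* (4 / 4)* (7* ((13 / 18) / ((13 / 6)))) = 4.96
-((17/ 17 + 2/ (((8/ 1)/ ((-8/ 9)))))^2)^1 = -49/ 81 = -0.60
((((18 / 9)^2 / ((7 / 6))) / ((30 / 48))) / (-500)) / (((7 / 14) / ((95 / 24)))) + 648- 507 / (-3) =714799 / 875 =816.91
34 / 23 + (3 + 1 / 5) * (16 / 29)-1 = 2.24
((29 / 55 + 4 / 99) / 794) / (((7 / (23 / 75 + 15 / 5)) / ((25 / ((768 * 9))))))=8711 / 7131136320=0.00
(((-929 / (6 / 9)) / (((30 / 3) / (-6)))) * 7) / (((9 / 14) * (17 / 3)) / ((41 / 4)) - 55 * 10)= -16797249 / 1577480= -10.65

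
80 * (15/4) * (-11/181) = -3300/181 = -18.23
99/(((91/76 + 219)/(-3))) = -22572/16735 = -1.35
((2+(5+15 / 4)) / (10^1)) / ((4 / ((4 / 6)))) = 43 / 240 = 0.18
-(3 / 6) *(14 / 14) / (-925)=0.00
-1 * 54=-54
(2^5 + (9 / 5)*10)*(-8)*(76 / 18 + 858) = -3104000 / 9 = -344888.89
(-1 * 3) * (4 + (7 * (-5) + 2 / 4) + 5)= 153 / 2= 76.50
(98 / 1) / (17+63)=49 / 40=1.22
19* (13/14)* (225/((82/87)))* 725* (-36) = -31548538125/287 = -109925219.95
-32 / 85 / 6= -16 / 255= -0.06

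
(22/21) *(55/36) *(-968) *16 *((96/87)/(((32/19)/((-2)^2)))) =-356069120/5481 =-64964.26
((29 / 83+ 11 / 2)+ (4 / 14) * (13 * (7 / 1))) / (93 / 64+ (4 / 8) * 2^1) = 169184 / 13031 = 12.98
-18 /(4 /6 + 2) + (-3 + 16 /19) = -677 /76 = -8.91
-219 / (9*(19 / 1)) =-73 / 57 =-1.28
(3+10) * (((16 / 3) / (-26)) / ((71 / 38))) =-304 / 213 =-1.43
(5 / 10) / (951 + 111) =1 / 2124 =0.00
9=9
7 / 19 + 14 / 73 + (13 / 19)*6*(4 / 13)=2529 / 1387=1.82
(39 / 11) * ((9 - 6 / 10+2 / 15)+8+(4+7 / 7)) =4199 / 55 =76.35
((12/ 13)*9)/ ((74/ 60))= 3240/ 481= 6.74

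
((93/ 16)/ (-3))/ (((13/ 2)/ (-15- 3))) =279/ 52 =5.37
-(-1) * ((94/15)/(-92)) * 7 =-329/690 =-0.48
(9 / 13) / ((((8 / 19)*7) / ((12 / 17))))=513 / 3094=0.17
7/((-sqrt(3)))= -7 * sqrt(3)/3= -4.04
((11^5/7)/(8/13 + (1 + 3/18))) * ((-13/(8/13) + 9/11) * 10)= -5101876065/1946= -2621724.60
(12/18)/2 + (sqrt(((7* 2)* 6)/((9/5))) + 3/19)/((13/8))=319/741 + 16* sqrt(105)/39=4.63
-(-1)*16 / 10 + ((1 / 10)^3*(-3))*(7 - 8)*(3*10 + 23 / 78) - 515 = -13346037 / 26000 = -513.31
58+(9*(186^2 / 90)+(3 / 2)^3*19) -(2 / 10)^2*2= 716329 / 200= 3581.64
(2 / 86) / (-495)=-1 / 21285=-0.00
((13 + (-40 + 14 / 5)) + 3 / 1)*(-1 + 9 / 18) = 53 / 5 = 10.60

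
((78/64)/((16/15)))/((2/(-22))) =-6435/512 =-12.57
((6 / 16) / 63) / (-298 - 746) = -1 / 175392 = -0.00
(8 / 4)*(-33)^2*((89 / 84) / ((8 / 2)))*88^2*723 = 22610506248 / 7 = 3230072321.14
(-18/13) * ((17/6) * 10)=-510/13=-39.23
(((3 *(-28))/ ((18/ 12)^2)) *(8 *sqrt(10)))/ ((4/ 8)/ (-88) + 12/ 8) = -157696 *sqrt(10)/ 789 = -632.04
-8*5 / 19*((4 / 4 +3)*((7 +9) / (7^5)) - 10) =6720240 / 319333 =21.04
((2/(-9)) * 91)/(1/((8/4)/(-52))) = 7/9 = 0.78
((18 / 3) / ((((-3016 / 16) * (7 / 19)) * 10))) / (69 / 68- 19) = 7752 / 16137485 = 0.00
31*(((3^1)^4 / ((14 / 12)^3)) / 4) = 135594 / 343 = 395.32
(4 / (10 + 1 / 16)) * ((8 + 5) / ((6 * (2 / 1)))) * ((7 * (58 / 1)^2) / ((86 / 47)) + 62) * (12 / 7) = 9546.41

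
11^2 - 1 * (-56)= 177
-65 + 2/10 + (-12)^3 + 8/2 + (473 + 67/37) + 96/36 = -727784/555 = -1311.32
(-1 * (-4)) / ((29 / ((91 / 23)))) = 364 / 667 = 0.55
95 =95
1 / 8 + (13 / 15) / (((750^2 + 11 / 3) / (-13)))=8436203 / 67500440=0.12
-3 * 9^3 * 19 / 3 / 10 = -13851 / 10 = -1385.10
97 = 97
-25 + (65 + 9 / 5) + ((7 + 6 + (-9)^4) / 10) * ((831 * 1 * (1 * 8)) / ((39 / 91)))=50988153 / 5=10197630.60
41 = 41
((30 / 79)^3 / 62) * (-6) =-81000 / 15284209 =-0.01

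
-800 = -800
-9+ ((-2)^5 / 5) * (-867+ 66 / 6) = 27347 / 5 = 5469.40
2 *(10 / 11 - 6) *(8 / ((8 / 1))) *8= -896 / 11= -81.45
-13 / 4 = -3.25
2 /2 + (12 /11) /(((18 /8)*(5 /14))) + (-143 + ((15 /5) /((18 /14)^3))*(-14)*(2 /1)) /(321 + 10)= 7990064 /4423815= 1.81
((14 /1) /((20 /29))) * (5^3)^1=5075 /2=2537.50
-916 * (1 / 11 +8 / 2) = -41220 / 11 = -3747.27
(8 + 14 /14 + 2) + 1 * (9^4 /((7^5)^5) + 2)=17433892055631543717052 /1341068619663964900807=13.00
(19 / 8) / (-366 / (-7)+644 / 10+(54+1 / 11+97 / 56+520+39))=7315 / 2253047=0.00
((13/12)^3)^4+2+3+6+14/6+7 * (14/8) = 251401654923697/8916100448256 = 28.20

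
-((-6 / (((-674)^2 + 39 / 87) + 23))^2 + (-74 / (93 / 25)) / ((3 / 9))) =80277188055948761 / 1345185313373884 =59.68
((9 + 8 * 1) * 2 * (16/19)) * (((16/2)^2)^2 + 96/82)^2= 480632818.66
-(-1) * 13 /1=13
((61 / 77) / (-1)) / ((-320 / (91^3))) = 6566833 / 3520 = 1865.58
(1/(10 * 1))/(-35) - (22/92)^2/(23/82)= -440171/2129225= -0.21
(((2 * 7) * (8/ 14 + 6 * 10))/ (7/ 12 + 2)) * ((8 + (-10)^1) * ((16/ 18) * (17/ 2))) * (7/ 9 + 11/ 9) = -922624/ 93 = -9920.69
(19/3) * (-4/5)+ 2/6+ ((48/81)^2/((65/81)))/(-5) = -14101/2925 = -4.82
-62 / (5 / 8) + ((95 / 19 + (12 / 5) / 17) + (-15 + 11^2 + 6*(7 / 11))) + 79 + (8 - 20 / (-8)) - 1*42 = 23659 / 374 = 63.26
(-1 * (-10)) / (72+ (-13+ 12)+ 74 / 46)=0.14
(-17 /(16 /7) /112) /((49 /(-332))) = 1411 /3136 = 0.45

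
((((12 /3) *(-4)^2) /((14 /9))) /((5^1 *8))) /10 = 18 /175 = 0.10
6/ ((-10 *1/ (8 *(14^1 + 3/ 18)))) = -68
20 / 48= 5 / 12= 0.42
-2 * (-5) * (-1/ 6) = -5/ 3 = -1.67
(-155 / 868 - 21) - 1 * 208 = -6417 / 28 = -229.18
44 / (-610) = -22 / 305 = -0.07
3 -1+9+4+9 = 24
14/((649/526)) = 7364/649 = 11.35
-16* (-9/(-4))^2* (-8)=648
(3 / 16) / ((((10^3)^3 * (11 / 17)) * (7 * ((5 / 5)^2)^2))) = 51 / 1232000000000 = 0.00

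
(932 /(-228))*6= -466 /19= -24.53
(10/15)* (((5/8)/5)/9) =1/108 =0.01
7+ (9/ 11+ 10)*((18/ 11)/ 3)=1561/ 121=12.90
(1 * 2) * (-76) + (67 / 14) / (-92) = -195843 / 1288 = -152.05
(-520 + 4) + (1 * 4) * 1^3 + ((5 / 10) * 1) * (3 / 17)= -17405 / 34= -511.91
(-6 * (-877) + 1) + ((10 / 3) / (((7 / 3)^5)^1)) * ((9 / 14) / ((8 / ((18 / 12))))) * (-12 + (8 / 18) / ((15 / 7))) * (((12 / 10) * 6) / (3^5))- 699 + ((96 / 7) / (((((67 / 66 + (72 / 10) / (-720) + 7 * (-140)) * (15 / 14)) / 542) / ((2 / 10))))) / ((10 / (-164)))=8717745744471326 / 1900433121335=4587.24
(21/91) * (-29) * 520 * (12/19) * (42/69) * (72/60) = -701568/437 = -1605.42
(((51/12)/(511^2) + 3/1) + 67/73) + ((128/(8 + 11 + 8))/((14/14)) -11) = -2.34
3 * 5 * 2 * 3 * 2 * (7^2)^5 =50845544820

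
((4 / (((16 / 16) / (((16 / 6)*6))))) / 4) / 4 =4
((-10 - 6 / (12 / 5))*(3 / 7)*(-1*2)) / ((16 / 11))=825 / 112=7.37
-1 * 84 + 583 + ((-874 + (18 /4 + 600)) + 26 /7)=3265 /14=233.21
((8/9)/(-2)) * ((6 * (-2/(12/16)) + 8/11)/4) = 56/33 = 1.70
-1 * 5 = -5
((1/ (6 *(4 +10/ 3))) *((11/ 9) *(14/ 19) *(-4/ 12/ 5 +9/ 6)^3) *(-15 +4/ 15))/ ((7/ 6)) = -17571047/ 23085000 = -0.76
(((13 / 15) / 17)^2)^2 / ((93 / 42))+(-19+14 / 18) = -2388491397646 / 131075769375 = -18.22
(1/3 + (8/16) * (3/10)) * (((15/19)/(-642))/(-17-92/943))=1189/34203192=0.00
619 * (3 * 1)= 1857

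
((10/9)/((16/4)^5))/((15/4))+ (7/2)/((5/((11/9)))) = 14789/17280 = 0.86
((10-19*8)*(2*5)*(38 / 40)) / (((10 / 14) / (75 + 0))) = -141645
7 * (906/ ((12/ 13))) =13741/ 2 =6870.50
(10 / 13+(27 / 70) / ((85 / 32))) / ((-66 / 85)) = -17683 / 15015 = -1.18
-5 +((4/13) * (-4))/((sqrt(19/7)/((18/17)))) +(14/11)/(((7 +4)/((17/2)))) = -486/121 - 288 * sqrt(133)/4199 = -4.81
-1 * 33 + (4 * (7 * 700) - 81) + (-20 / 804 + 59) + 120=3952660 / 201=19664.98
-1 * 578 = -578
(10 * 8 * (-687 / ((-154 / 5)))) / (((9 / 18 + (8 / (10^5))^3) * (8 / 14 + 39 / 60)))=1789062500000000000 / 612304687500627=2921.85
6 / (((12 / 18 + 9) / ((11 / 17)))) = 198 / 493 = 0.40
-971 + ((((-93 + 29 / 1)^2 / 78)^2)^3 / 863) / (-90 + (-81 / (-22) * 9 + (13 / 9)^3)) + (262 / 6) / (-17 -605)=-3035621762617057333468283 / 6713018005182302190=-452199.26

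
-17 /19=-0.89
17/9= 1.89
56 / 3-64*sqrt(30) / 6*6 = 56 / 3-64*sqrt(30) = -331.88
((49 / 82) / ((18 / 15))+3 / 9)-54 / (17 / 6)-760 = -6509095 / 8364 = -778.23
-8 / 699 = -0.01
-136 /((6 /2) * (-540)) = 34 /405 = 0.08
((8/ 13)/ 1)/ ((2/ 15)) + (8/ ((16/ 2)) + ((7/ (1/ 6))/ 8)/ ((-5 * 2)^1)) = 5.09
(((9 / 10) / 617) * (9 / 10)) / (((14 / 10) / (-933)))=-75573 / 86380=-0.87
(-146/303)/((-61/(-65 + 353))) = 14016/6161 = 2.27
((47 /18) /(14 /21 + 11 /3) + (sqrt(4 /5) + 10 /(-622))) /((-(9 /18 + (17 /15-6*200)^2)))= -180*sqrt(5) /646776803-1067025 /2614918614529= -0.00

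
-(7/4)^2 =-49/16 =-3.06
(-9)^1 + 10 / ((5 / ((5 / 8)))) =-31 / 4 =-7.75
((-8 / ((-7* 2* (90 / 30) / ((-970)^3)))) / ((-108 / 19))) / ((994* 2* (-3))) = -4335196750 / 845397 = -5128.00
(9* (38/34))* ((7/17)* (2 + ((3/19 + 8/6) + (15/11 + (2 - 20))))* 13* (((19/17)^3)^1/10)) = -7716601347/78092135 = -98.81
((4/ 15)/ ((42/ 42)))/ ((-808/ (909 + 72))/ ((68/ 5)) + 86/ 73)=405807/ 1700615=0.24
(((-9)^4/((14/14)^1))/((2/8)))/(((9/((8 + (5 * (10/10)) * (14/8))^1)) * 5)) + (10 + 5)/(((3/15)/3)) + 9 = 50013/5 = 10002.60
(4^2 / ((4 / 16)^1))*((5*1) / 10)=32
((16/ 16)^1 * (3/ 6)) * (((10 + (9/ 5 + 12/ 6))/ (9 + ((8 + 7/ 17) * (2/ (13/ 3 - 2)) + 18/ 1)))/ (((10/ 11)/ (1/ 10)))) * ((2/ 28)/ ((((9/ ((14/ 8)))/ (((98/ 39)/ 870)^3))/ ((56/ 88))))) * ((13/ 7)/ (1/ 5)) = 14000231/ 319104363871800000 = 0.00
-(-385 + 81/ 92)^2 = -1248844921/ 8464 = -147547.84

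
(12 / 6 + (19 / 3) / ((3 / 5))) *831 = 31301 / 3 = 10433.67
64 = 64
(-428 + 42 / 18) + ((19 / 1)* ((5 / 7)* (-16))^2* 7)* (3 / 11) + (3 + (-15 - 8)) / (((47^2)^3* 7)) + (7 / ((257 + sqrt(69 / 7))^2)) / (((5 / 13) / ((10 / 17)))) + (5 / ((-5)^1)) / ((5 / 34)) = 48679925930404575611383322507 / 11307250080351477958879635 - 163709* sqrt(483) / 908213317073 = 4305.20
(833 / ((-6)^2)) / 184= 833 / 6624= 0.13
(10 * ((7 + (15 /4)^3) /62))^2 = 365383225 /3936256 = 92.83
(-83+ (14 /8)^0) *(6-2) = -328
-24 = -24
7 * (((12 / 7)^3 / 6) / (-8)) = -0.73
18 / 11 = 1.64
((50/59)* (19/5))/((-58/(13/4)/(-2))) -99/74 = -61847/63307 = -0.98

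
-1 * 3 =-3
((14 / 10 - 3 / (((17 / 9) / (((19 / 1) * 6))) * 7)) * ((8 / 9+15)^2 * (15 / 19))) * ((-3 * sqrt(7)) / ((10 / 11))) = 3274437023 * sqrt(7) / 203490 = 42573.82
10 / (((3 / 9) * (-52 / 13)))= -15 / 2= -7.50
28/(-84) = -1/3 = -0.33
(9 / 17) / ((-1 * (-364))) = 9 / 6188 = 0.00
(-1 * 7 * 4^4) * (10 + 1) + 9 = -19703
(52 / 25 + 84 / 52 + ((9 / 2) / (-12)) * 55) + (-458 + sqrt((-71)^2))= -1050217 / 2600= -403.93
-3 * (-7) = 21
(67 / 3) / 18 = 67 / 54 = 1.24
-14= -14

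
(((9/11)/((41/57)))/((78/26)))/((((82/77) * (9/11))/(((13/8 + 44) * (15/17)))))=8009925/457232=17.52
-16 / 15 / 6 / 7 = -8 / 315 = -0.03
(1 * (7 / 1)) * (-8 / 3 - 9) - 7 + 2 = -260 / 3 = -86.67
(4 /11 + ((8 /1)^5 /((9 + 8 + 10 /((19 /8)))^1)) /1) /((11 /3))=20550372 /48763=421.43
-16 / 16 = -1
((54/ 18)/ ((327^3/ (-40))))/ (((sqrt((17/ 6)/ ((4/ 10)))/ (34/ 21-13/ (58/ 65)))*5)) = 126184*sqrt(255)/ 603334585665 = 0.00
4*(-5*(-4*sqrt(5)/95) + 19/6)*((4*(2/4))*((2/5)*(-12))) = -608/5 - 768*sqrt(5)/95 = -139.68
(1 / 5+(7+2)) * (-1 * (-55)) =506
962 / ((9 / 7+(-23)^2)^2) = 23569 / 6889472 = 0.00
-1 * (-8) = 8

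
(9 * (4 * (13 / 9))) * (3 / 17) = 156 / 17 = 9.18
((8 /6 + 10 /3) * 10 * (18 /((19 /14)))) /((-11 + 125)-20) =6.58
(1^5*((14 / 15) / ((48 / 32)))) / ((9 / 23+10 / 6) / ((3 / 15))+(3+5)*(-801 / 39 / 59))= 0.08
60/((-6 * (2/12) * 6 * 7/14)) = -20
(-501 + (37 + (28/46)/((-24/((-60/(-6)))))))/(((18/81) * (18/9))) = -192201/184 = -1044.57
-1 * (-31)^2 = -961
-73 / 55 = -1.33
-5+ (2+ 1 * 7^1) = 4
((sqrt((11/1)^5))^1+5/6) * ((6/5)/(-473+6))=-1.03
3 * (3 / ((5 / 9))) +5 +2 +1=121 / 5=24.20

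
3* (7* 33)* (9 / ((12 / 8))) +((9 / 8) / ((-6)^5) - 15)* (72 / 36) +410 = 15683327 / 3456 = 4538.00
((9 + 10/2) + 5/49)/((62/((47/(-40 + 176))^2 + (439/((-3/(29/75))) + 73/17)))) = -150019659341/12642940800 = -11.87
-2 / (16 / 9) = -9 / 8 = -1.12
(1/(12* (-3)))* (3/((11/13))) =-13/132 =-0.10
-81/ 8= -10.12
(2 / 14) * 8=8 / 7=1.14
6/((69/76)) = 6.61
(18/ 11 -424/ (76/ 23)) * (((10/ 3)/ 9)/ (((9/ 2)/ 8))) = -4236160/ 50787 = -83.41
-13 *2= -26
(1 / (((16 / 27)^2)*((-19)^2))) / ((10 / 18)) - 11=-5076319 / 462080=-10.99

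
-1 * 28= -28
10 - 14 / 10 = 43 / 5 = 8.60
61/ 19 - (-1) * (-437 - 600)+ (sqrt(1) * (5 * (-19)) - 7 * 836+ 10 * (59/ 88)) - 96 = -5910591/ 836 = -7070.08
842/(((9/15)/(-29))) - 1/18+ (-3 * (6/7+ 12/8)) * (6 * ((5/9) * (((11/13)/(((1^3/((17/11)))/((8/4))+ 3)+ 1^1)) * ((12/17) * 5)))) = -3267707119/80262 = -40713.00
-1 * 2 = -2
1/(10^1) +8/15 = 19/30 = 0.63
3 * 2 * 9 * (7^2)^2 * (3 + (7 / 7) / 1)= 518616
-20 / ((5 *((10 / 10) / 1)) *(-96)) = 1 / 24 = 0.04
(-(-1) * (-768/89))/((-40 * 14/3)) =0.05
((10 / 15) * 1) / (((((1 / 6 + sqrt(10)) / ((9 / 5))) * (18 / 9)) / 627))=-11286 / 1795 + 67716 * sqrt(10) / 1795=113.01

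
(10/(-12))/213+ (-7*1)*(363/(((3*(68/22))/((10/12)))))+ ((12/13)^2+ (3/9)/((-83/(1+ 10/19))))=-2634752091883/11580522876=-227.52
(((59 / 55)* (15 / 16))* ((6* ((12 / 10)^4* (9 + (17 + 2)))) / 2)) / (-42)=-28674 / 6875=-4.17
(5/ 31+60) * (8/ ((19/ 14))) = 208880/ 589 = 354.63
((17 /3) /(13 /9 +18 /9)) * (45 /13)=5.69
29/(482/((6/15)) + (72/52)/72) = 1508/62661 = 0.02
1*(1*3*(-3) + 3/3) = -8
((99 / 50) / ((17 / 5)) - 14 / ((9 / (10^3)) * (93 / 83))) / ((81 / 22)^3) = -1051261797388 / 37809369945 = -27.80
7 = 7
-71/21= -3.38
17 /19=0.89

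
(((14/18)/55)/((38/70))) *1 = 49/1881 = 0.03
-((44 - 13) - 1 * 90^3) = 728969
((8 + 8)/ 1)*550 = 8800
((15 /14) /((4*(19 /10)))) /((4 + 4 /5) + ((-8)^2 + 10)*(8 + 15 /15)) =125 /594776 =0.00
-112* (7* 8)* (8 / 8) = -6272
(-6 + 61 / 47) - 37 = -1960 / 47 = -41.70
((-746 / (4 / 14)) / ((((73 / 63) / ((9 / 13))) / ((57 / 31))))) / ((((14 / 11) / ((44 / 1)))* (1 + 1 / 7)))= -86768.53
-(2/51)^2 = -0.00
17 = 17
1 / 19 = 0.05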